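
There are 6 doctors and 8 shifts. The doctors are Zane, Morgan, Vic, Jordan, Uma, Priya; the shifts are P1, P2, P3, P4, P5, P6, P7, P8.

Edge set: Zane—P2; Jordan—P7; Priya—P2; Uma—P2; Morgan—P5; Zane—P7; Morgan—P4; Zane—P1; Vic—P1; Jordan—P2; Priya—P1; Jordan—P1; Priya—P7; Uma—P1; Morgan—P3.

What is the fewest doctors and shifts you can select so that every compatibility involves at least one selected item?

A maximum matching has 4 edges (e.g. Zane–P2, Morgan–P5, Vic–P1, Jordan–P7).
By König's theorem the minimum vertex cover has the same size. One such cover is {Morgan, P1, P2, P7}.

4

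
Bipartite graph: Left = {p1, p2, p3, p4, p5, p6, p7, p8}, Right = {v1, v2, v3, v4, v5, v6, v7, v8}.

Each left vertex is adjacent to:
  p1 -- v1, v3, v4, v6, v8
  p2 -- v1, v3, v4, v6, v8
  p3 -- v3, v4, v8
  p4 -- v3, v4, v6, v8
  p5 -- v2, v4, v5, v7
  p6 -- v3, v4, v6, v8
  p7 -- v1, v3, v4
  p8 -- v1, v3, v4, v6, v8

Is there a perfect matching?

The set {p1, p2, p3, p4, p6, p7, p8} has only 5 neighbours ({v1, v3, v4, v6, v8}), so by Hall's theorem at most 6 of the 8 left vertices can be matched.
Hence no matching covers every left vertex.

No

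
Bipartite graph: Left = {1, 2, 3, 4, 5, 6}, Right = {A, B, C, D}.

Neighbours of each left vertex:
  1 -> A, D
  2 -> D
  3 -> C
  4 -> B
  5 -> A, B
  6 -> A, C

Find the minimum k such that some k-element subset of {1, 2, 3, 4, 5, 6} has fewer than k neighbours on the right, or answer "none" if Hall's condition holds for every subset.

Take S = {1, 2, 3, 6}. Its neighbourhood is {A, C, D}, so |N(S)| = 3 < |S| = 4.
Every subset of size less than 4 has at least as many neighbours as members, so 4 is the minimum.

4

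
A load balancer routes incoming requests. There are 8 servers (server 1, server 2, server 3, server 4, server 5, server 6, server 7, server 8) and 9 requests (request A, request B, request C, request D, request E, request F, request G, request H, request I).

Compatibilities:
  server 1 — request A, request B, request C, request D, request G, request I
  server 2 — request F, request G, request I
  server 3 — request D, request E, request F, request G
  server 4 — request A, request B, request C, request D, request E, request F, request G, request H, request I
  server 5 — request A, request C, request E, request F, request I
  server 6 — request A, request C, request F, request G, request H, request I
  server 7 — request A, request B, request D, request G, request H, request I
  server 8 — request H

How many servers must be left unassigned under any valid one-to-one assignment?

A valid assignment of size 8: server 1→request B, server 2→request I, server 3→request D, server 4→request E, server 5→request F, server 6→request C, server 7→request G, server 8→request H.
All 8 servers are matched, so no larger matching exists.
That matches 8 of the 8, leaving 0 unmatched; no matching can do better.

0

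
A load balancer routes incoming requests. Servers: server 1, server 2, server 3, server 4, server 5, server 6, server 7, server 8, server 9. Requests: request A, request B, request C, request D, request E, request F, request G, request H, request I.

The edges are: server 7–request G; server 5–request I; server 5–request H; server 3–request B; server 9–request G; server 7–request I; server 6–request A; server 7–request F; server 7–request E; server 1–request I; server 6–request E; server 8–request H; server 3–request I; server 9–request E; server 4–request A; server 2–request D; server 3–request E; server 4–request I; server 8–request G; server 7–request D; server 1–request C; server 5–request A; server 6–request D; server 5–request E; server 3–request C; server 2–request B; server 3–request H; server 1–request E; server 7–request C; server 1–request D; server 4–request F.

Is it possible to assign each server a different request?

A valid assignment of size 9: server 1→request I, server 2→request B, server 3→request C, server 4→request A, server 5→request E, server 6→request D, server 7→request F, server 8→request H, server 9→request G.
Every server is matched, so this is a perfect matching.

Yes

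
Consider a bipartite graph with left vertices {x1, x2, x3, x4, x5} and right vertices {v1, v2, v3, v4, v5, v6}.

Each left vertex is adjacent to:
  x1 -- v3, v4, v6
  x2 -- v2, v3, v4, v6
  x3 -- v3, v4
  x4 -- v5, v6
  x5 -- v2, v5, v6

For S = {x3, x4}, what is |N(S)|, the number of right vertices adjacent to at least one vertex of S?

The union of neighbours of {x3, x4} is {v3, v4, v5, v6}, which has 4 elements.
Since |N(S)| = 4 ≥ |S| = 2, Hall's condition holds for this subset.

4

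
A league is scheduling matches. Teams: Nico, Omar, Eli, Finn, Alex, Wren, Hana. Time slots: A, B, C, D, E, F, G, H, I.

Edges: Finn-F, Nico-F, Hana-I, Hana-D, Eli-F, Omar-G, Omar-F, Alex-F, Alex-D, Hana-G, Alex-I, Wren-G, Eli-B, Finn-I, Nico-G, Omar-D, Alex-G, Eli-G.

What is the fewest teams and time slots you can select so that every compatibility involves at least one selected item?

{Eli, D, F, G, I} is a vertex cover of size 5: every edge has an endpoint in this set.
No smaller cover exists because Nico–G, Omar–D, Eli–B, Finn–I, Alex–F is a matching of size 5, and a cover must include an endpoint of each of these disjoint edges (König's theorem).

5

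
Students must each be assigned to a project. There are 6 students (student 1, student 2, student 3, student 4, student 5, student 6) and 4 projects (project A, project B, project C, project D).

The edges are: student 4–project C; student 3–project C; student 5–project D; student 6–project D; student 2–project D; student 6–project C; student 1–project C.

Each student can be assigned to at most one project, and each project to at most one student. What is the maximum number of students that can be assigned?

2

For example, pair student 1-project C, student 2-project D.
The set {student 1, student 2, student 3, student 4, student 5, student 6} has only 2 neighbours ({project C, project D}), so by Hall's theorem at most 2 of the 6 students can be matched.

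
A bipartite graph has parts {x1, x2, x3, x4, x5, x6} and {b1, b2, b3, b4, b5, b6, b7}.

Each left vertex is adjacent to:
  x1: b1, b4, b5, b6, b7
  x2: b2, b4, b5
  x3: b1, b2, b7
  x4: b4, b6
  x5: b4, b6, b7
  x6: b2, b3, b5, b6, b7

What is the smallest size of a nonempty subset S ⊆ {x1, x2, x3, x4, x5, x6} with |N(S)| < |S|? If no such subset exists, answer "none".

none

A matching saturating every left vertex exists, for instance x1→b1, x2→b5, x3→b2, x4→b4, x5→b6, x6→b7.
By Hall's marriage theorem, this means |N(S)| ≥ |S| for every subset S, so no violating subset exists.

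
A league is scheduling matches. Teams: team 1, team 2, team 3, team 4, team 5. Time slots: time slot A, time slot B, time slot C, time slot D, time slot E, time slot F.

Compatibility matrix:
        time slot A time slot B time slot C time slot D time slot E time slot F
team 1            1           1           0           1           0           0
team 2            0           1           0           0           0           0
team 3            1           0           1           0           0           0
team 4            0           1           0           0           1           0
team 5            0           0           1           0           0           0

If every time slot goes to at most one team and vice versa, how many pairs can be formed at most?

One maximum matching: team 1-time slot D, team 2-time slot B, team 3-time slot A, team 4-time slot E, team 5-time slot C.
All 5 teams are matched, so no larger matching exists.

5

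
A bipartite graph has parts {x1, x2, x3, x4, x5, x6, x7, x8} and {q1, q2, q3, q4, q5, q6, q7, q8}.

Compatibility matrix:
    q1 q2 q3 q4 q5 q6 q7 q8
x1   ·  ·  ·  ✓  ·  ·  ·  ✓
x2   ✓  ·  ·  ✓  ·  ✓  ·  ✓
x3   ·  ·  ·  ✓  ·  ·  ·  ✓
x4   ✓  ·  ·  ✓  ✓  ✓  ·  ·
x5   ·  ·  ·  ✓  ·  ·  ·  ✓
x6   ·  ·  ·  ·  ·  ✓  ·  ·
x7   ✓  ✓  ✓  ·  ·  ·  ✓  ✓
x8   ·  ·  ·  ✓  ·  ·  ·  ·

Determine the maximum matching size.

For example, pair x1-q4, x2-q1, x3-q8, x4-q5, x6-q6, x7-q7.
The set {x1, x3, x5, x8} has only 2 neighbours ({q4, q8}), so by Hall's theorem at most 6 of the 8 left vertices can be matched.

6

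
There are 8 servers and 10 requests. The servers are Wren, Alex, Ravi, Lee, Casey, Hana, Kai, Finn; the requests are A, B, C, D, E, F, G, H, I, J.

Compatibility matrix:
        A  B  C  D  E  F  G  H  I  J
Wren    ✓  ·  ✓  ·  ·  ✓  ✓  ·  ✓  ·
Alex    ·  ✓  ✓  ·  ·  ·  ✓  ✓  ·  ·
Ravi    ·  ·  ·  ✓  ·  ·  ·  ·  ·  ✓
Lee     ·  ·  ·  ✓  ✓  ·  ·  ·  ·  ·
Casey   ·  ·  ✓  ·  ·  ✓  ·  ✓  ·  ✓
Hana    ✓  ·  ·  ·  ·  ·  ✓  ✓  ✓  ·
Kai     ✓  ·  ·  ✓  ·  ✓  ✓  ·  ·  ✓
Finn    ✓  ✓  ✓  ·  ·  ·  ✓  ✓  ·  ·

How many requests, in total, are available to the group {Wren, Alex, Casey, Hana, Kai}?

9

The union of neighbours of {Wren, Alex, Casey, Hana, Kai} is {A, B, C, D, F, G, H, I, J}, which has 9 elements.
Since |N(S)| = 9 ≥ |S| = 5, Hall's condition holds for this subset.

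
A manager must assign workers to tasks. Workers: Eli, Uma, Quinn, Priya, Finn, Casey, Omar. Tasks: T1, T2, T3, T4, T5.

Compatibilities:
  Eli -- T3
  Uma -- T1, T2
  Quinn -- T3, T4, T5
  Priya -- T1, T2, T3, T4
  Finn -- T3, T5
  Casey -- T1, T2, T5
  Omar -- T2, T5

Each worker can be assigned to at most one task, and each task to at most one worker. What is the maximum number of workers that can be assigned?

5

One maximum matching: Eli→T3, Uma→T1, Quinn→T4, Priya→T2, Finn→T5.
The set {Eli, Uma, Quinn, Priya, Finn, Casey, Omar} has only 5 neighbours ({T1, T2, T3, T4, T5}), so by Hall's theorem at most 5 of the 7 workers can be matched.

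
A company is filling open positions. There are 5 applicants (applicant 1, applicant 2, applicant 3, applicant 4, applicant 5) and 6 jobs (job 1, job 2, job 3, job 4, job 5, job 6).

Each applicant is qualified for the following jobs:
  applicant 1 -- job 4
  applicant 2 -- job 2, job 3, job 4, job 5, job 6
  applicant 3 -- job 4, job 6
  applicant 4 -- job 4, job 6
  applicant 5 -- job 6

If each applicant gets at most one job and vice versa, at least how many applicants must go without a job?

A valid assignment of size 3: applicant 1-job 4, applicant 2-job 5, applicant 3-job 6.
The set {applicant 1, applicant 3, applicant 4, applicant 5} has only 2 neighbours ({job 4, job 6}), so by Hall's theorem at most 3 of the 5 applicants can be matched.
That matches 3 of the 5, leaving 2 unmatched; no matching can do better.

2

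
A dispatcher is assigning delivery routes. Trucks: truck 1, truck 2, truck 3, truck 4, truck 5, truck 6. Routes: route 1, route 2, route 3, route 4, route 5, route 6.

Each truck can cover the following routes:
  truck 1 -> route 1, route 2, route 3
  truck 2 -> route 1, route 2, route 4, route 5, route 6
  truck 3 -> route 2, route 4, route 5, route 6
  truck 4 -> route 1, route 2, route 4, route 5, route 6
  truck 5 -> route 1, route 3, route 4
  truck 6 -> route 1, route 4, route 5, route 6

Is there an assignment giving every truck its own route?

Yes

For example, pair truck 1→route 1, truck 2→route 5, truck 3→route 2, truck 4→route 4, truck 5→route 3, truck 6→route 6.
Every truck is matched, so this is a perfect matching.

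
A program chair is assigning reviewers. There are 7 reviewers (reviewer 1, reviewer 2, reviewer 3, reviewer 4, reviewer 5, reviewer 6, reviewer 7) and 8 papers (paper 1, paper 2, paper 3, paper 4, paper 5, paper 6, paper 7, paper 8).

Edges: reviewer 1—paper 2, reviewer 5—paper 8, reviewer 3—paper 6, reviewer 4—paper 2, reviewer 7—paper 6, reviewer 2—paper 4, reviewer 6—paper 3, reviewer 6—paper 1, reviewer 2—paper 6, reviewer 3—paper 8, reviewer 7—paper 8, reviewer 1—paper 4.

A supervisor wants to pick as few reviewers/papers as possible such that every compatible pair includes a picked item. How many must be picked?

5

A maximum matching has 5 edges (e.g. reviewer 1–paper 4, reviewer 2–paper 6, reviewer 3–paper 8, reviewer 4–paper 2, reviewer 6–paper 1).
By König's theorem the minimum vertex cover has the same size. One such cover is {reviewer 6, paper 2, paper 4, paper 6, paper 8}.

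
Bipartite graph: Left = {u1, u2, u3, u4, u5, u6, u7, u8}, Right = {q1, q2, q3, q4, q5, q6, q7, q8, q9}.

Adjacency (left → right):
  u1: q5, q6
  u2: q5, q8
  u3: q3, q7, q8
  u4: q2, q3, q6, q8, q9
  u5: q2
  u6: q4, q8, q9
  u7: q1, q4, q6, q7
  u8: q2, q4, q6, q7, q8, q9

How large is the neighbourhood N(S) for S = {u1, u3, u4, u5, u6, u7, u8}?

The union of neighbours of {u1, u3, u4, u5, u6, u7, u8} is {q1, q2, q3, q4, q5, q6, q7, q8, q9}, which has 9 elements.
Since |N(S)| = 9 ≥ |S| = 7, Hall's condition holds for this subset.

9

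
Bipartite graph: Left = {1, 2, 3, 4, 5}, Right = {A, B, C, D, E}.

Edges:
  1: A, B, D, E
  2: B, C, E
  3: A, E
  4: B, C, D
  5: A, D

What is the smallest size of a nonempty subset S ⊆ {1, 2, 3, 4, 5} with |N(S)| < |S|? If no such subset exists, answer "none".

A matching saturating every left vertex exists, for instance 1→E, 2→C, 3→A, 4→B, 5→D.
By Hall's marriage theorem, this means |N(S)| ≥ |S| for every subset S, so no violating subset exists.

none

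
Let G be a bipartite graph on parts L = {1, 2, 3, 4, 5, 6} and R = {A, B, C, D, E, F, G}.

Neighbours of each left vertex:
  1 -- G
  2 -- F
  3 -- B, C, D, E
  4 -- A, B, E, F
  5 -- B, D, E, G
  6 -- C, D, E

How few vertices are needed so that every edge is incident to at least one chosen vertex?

6

A maximum matching has 6 edges (e.g. 1–G, 2–F, 3–C, 4–B, 5–D, 6–E).
By König's theorem the minimum vertex cover has the same size. One such cover is {1, 2, 3, 4, 5, 6}.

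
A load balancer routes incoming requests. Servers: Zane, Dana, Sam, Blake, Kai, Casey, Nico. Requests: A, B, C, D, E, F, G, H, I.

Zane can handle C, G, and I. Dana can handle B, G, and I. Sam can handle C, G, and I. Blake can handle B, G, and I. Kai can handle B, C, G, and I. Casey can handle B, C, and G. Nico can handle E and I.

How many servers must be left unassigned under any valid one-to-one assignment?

A valid assignment of size 5: Zane-C, Dana-G, Sam-I, Blake-B, Nico-E.
The set {Zane, Dana, Sam, Blake, Kai, Casey} has only 4 neighbours ({B, C, G, I}), so by Hall's theorem at most 5 of the 7 servers can be matched.
That matches 5 of the 7, leaving 2 unmatched; no matching can do better.

2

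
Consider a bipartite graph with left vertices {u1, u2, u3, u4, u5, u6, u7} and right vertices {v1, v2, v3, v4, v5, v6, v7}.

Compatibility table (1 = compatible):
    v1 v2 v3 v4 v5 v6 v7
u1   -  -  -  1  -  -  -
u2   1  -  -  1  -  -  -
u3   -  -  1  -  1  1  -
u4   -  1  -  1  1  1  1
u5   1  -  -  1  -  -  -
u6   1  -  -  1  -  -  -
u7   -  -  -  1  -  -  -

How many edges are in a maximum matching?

One maximum matching: u1→v4, u2→v1, u3→v6, u4→v2.
The set {u1, u2, u5, u6, u7} has only 2 neighbours ({v1, v4}), so by Hall's theorem at most 4 of the 7 left vertices can be matched.

4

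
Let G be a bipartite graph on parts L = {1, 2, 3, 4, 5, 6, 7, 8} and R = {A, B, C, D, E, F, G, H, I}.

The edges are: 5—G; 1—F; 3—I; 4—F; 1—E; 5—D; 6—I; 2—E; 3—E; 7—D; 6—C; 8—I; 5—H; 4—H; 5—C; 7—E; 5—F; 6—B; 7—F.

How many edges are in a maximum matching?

7

One maximum matching: 1–F, 2–E, 3–I, 4–H, 5–G, 6–B, 7–D.
The set {2, 3, 8} has only 2 neighbours ({E, I}), so by Hall's theorem at most 7 of the 8 left vertices can be matched.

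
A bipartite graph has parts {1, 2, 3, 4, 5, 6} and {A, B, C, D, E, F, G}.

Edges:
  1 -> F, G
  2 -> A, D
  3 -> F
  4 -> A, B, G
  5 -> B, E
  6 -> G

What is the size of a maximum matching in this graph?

One maximum matching: 1-G, 2-D, 3-F, 4-A, 5-B.
The set {1, 3, 6} has only 2 neighbours ({F, G}), so by Hall's theorem at most 5 of the 6 left vertices can be matched.

5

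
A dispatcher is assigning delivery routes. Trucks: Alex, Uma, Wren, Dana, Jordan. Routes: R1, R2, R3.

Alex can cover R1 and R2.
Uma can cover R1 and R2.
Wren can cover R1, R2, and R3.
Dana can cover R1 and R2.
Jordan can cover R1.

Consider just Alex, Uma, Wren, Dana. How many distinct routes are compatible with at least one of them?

The union of neighbours of {Alex, Uma, Wren, Dana} is {R1, R2, R3}, which has 3 elements.
Since |N(S)| = 3 < |S| = 4, Hall's condition fails for this subset.

3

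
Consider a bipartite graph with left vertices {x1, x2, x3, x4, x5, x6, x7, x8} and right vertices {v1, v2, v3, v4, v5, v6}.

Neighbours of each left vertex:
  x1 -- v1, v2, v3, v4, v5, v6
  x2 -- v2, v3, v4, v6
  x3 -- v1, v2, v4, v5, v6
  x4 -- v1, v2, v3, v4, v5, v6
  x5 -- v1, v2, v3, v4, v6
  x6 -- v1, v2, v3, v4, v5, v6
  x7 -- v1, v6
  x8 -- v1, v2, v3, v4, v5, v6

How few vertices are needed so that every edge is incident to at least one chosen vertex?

6

{v1, v2, v3, v4, v5, v6} is a vertex cover of size 6: every edge has an endpoint in this set.
No smaller cover exists because x1–v1, x2–v4, x3–v5, x4–v6, x5–v2, x6–v3 is a matching of size 6, and a cover must include an endpoint of each of these disjoint edges (König's theorem).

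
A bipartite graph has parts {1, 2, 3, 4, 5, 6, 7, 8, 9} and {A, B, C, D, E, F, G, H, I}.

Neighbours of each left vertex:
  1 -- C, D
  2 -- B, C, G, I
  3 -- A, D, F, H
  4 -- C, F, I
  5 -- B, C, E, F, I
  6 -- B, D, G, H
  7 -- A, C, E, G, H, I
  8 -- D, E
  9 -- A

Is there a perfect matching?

Yes

A valid assignment of size 9: 1-C, 2-I, 3-H, 4-F, 5-E, 6-B, 7-G, 8-D, 9-A.
Every left vertex is matched, so this is a perfect matching.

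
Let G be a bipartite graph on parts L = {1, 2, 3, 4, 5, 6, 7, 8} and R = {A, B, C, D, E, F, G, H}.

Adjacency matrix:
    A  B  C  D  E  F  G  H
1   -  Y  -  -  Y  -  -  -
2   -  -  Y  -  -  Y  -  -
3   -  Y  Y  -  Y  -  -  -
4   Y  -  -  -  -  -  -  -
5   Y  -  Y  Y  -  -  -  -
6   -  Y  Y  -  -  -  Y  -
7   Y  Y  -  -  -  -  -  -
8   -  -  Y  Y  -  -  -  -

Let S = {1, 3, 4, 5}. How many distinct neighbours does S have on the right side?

5

The union of neighbours of {1, 3, 4, 5} is {A, B, C, D, E}, which has 5 elements.
Since |N(S)| = 5 ≥ |S| = 4, Hall's condition holds for this subset.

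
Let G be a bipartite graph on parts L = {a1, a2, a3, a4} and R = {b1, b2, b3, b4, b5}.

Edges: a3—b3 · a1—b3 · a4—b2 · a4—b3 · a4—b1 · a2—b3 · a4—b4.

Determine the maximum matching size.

2

For example, pair a1→b3, a4→b4.
The set {a1, a2, a3} has only 1 neighbour ({b3}), so by Hall's theorem at most 2 of the 4 left vertices can be matched.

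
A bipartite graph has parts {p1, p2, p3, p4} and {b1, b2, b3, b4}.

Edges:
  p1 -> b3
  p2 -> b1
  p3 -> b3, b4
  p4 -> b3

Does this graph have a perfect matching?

The set {p1, p4} has only 1 neighbour ({b3}), so by Hall's theorem at most 3 of the 4 left vertices can be matched.
Hence no matching covers every left vertex.

No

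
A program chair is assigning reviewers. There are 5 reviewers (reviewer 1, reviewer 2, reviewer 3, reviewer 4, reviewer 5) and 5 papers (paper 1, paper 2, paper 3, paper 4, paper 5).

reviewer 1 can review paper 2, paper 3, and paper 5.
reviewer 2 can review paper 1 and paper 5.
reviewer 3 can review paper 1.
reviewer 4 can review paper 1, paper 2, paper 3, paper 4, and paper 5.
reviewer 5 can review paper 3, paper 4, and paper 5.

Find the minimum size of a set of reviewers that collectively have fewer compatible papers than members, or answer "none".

none

A matching saturating every reviewer exists, for instance reviewer 1→paper 3, reviewer 2→paper 5, reviewer 3→paper 1, reviewer 4→paper 2, reviewer 5→paper 4.
By Hall's marriage theorem, this means |N(S)| ≥ |S| for every subset S, so no violating subset exists.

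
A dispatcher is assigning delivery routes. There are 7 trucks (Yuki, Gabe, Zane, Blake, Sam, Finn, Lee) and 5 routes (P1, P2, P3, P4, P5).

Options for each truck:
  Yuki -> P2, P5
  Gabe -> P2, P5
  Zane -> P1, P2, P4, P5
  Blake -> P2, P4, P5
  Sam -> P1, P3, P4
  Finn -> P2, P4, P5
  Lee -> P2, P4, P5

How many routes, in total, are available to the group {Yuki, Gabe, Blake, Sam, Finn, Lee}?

The union of neighbours of {Yuki, Gabe, Blake, Sam, Finn, Lee} is {P1, P2, P3, P4, P5}, which has 5 elements.
Since |N(S)| = 5 < |S| = 6, Hall's condition fails for this subset.

5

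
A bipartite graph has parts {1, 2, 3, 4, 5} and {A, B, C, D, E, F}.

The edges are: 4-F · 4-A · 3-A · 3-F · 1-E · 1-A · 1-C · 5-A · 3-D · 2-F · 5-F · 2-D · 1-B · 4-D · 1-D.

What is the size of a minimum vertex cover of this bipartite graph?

4

The 4 edges 1–E, 2–D, 3–A, 4–F form a matching, so any vertex cover needs at least 4 vertices (one per matched edge).
Conversely {1, A, D, F} meets every edge and has exactly 4 vertices, so 4 is optimal.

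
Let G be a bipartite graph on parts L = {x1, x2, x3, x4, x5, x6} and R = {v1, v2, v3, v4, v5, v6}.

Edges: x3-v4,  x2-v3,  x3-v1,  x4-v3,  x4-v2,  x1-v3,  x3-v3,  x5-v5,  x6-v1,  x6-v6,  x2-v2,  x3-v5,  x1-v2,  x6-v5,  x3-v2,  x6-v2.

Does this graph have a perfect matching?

The set {x1, x2, x4} has only 2 neighbours ({v2, v3}), so by Hall's theorem at most 5 of the 6 left vertices can be matched.
Hence no matching covers every left vertex.

No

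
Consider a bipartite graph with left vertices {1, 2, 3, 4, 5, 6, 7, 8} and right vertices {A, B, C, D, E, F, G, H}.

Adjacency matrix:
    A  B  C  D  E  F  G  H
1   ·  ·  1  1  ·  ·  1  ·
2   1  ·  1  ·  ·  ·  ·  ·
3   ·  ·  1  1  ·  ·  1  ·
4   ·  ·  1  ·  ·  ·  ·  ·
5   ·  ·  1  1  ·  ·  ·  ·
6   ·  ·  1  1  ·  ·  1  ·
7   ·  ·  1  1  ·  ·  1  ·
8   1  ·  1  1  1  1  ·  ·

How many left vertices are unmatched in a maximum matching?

3

One maximum matching: 1–G, 2–A, 3–D, 4–C, 8–E.
The set {1, 3, 4, 5, 6, 7} has only 3 neighbours ({C, D, G}), so by Hall's theorem at most 5 of the 8 left vertices can be matched.
That matches 5 of the 8, leaving 3 unmatched; no matching can do better.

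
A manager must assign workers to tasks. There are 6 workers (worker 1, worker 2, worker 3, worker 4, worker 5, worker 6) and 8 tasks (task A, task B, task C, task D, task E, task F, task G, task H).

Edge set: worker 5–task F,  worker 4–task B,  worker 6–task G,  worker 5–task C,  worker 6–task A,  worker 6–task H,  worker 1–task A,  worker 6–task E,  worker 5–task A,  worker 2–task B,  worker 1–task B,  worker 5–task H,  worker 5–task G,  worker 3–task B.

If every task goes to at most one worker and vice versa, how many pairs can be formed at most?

For example, pair worker 1-task A, worker 2-task B, worker 5-task F, worker 6-task E.
The set {worker 2, worker 3, worker 4} has only 1 neighbour ({task B}), so by Hall's theorem at most 4 of the 6 workers can be matched.

4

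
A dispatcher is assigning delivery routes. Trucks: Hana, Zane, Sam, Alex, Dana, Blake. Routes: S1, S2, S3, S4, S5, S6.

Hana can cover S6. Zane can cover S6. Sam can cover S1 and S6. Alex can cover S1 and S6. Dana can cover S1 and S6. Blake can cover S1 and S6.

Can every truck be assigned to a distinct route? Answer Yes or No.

No

The set {Hana, Zane, Sam, Alex, Dana, Blake} has only 2 neighbours ({S1, S6}), so by Hall's theorem at most 2 of the 6 trucks can be matched.
Hence no matching covers every truck.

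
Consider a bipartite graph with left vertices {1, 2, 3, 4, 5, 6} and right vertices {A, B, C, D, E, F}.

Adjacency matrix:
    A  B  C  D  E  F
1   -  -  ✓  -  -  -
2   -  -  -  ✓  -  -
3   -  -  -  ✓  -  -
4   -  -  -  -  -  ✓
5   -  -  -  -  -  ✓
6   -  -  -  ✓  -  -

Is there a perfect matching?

The set {2, 3, 4, 5, 6} has only 2 neighbours ({D, F}), so by Hall's theorem at most 3 of the 6 left vertices can be matched.
Hence no matching covers every left vertex.

No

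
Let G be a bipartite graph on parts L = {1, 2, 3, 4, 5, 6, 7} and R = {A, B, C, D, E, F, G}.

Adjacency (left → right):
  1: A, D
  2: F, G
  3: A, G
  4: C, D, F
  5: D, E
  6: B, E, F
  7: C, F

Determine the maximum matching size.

One maximum matching: 1–D, 2–G, 3–A, 4–C, 5–E, 6–B, 7–F.
This saturates every left vertex, so 7 is the maximum.

7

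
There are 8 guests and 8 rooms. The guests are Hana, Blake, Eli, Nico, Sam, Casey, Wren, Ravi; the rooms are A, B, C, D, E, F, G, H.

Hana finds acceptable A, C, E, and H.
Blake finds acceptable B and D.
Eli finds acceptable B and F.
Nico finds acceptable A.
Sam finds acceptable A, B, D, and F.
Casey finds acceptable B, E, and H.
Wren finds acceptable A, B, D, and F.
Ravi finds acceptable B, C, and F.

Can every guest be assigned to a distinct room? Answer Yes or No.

No

The set {Blake, Eli, Nico, Sam, Wren} has only 4 neighbours ({A, B, D, F}), so by Hall's theorem at most 7 of the 8 guests can be matched.
Hence no matching covers every guest.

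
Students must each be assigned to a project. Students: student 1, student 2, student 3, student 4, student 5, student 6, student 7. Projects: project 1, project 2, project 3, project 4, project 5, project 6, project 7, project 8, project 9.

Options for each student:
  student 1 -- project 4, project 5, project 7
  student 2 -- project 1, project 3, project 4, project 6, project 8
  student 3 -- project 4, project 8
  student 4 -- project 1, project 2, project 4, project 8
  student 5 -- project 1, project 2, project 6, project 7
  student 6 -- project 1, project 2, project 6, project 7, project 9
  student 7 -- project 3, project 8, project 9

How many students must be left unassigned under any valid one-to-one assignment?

A valid assignment of size 7: student 1–project 4, student 2–project 3, student 3–project 8, student 4–project 1, student 5–project 2, student 6–project 7, student 7–project 9.
All 7 students are matched, so no larger matching exists.
That matches 7 of the 7, leaving 0 unmatched; no matching can do better.

0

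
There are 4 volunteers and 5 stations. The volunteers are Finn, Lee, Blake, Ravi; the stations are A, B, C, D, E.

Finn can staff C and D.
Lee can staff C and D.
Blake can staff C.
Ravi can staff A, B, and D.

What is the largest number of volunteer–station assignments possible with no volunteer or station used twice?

A valid assignment of size 3: Finn–D, Lee–C, Ravi–B.
The set {Finn, Lee, Blake} has only 2 neighbours ({C, D}), so by Hall's theorem at most 3 of the 4 volunteers can be matched.

3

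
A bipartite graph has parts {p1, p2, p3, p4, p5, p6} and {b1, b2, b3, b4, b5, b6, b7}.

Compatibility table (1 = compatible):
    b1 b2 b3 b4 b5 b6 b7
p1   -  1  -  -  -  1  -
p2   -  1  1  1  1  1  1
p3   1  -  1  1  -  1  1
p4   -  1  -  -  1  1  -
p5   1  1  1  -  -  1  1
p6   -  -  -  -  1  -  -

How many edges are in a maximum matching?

6

A valid assignment of size 6: p1→b2, p2→b7, p3→b4, p4→b6, p5→b1, p6→b5.
All 6 left vertices are matched, so no larger matching exists.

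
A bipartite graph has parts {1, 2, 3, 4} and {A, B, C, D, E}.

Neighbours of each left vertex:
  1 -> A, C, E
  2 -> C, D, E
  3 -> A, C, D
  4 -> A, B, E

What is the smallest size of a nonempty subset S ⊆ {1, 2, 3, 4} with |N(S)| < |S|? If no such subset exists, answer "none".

A matching saturating every left vertex exists, for instance 1→E, 2→D, 3→C, 4→B.
By Hall's marriage theorem, this means |N(S)| ≥ |S| for every subset S, so no violating subset exists.

none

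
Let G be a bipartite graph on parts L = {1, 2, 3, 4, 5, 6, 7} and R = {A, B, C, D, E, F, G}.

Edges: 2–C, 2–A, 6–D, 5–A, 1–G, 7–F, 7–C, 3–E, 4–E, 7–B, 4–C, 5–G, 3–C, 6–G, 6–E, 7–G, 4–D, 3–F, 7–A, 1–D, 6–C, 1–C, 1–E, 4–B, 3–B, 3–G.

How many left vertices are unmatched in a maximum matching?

0

For example, pair 1–D, 2–C, 3–F, 4–B, 5–A, 6–E, 7–G.
This saturates every left vertex, so 7 is the maximum.
That matches 7 of the 7, leaving 0 unmatched; no matching can do better.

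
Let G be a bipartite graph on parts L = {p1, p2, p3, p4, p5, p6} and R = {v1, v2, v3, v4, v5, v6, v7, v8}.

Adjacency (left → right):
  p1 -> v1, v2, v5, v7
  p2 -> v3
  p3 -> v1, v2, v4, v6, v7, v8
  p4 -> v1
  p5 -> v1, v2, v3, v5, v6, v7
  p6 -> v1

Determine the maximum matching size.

A valid assignment of size 5: p1–v7, p2–v3, p3–v6, p4–v1, p5–v2.
The set {p4, p6} has only 1 neighbour ({v1}), so by Hall's theorem at most 5 of the 6 left vertices can be matched.

5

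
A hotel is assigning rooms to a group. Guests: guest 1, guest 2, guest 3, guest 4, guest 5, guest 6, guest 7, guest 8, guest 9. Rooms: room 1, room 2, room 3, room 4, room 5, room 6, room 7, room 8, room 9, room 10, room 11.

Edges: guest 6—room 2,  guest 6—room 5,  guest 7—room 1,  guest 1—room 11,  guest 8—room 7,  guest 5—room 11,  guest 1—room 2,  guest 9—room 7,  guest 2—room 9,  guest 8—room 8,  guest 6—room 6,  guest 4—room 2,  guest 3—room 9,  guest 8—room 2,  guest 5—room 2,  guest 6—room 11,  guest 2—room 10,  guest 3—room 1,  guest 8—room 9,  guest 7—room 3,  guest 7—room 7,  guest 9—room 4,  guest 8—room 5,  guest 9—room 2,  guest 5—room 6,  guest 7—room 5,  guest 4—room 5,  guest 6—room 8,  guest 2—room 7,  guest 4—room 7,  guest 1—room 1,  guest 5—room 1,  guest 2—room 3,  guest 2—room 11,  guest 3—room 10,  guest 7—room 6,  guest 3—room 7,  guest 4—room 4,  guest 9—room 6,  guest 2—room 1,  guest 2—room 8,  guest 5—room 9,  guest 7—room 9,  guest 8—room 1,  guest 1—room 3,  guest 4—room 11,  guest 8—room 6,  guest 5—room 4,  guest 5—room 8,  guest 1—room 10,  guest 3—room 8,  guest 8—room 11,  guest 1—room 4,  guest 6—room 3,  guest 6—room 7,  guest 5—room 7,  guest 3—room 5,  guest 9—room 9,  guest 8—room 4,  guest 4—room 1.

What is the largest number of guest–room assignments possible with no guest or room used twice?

One maximum matching: guest 1–room 11, guest 2–room 9, guest 3–room 10, guest 4–room 2, guest 5–room 8, guest 6–room 6, guest 7–room 3, guest 8–room 5, guest 9–room 4.
All 9 guests are matched, so no larger matching exists.

9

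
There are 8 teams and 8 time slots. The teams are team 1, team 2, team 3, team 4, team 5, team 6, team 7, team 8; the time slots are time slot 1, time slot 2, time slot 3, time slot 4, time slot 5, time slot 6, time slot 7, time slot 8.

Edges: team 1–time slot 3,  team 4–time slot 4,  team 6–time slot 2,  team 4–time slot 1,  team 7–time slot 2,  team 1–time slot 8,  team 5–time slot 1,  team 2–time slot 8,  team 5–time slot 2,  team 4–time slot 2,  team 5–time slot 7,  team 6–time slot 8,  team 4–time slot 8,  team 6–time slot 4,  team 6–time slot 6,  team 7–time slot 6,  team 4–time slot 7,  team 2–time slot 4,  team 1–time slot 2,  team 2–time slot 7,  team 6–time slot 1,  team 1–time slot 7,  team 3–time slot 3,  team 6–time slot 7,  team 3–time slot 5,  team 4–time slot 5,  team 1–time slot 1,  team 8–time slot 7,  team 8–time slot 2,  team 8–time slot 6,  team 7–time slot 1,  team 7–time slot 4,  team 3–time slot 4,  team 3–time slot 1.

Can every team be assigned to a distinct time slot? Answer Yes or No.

Yes

A valid assignment of size 8: team 1–time slot 3, team 2–time slot 4, team 3–time slot 5, team 4–time slot 1, team 5–time slot 7, team 6–time slot 8, team 7–time slot 6, team 8–time slot 2.
All 8 teams are covered.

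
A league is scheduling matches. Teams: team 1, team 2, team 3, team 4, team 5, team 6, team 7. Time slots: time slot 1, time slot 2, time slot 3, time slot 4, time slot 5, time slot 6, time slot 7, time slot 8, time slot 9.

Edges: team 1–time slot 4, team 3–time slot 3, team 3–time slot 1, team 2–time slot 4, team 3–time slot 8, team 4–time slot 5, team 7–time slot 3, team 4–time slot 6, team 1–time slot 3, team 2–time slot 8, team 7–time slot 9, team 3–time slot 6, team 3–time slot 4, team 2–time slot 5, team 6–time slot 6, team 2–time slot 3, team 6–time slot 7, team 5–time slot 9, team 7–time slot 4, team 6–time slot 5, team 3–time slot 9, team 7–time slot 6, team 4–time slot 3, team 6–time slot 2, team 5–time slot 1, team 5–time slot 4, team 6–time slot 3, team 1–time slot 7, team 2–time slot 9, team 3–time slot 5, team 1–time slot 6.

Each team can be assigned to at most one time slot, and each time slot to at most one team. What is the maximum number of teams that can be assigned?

For example, pair team 1-time slot 4, team 2-time slot 9, team 3-time slot 8, team 4-time slot 5, team 5-time slot 1, team 6-time slot 7, team 7-time slot 3.
This saturates every team, so 7 is the maximum.

7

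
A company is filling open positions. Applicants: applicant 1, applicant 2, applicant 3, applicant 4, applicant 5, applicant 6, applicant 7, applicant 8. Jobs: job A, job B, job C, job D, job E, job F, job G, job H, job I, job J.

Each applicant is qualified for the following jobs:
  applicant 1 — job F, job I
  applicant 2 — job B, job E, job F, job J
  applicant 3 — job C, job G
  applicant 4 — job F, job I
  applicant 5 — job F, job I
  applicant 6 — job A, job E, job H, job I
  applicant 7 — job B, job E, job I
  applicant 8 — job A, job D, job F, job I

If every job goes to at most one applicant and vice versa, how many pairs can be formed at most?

For example, pair applicant 1-job I, applicant 2-job J, applicant 3-job G, applicant 4-job F, applicant 6-job H, applicant 7-job B, applicant 8-job A.
The set {applicant 1, applicant 4, applicant 5} has only 2 neighbours ({job F, job I}), so by Hall's theorem at most 7 of the 8 applicants can be matched.

7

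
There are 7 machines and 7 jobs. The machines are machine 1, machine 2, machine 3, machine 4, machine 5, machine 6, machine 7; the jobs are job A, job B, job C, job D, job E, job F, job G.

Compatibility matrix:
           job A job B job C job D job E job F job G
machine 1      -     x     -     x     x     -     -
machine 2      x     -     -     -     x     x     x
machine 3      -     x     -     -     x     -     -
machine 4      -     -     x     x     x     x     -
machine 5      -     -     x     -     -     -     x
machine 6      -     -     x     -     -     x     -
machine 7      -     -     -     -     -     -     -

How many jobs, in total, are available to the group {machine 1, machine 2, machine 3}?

The union of neighbours of {machine 1, machine 2, machine 3} is {job A, job B, job D, job E, job F, job G}, which has 6 elements.
Since |N(S)| = 6 ≥ |S| = 3, Hall's condition holds for this subset.

6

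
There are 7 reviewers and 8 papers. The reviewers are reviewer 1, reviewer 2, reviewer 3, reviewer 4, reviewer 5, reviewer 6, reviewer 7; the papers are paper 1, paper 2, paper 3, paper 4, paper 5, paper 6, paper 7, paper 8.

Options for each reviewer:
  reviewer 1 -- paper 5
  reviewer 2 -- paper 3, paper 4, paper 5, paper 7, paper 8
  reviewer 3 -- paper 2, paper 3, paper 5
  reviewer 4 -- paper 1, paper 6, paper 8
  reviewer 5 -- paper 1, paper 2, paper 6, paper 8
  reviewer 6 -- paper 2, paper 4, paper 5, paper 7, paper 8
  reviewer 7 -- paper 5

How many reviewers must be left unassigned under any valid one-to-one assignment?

A valid assignment of size 6: reviewer 1–paper 5, reviewer 2–paper 4, reviewer 3–paper 3, reviewer 4–paper 1, reviewer 5–paper 6, reviewer 6–paper 2.
The set {reviewer 1, reviewer 7} has only 1 neighbour ({paper 5}), so by Hall's theorem at most 6 of the 7 reviewers can be matched.
That matches 6 of the 7, leaving 1 unmatched; no matching can do better.

1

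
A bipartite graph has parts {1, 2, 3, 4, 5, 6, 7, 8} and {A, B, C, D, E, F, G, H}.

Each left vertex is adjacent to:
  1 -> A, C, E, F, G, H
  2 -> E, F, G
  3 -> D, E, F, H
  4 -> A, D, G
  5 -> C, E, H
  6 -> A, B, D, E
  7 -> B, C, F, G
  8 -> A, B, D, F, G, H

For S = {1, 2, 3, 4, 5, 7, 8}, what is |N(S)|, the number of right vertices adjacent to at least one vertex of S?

The union of neighbours of {1, 2, 3, 4, 5, 7, 8} is {A, B, C, D, E, F, G, H}, which has 8 elements.
Since |N(S)| = 8 ≥ |S| = 7, Hall's condition holds for this subset.

8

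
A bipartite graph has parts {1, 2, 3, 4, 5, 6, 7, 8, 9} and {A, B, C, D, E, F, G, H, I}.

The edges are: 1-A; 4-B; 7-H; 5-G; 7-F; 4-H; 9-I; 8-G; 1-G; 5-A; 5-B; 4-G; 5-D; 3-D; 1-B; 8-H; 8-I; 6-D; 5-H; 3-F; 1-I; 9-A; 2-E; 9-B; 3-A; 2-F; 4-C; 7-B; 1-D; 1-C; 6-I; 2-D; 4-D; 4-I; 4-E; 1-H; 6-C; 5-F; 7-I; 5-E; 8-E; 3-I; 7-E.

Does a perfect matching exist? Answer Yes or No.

Yes

One maximum matching: 1-G, 2-D, 3-F, 4-B, 5-A, 6-C, 7-H, 8-E, 9-I.
All 9 left vertices are covered.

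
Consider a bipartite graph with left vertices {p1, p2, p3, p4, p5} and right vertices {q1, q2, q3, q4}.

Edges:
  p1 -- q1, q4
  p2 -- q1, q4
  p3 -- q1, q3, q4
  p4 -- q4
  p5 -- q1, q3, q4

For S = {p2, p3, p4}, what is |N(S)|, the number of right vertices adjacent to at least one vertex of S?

3

The union of neighbours of {p2, p3, p4} is {q1, q3, q4}, which has 3 elements.
Since |N(S)| = 3 ≥ |S| = 3, Hall's condition holds for this subset.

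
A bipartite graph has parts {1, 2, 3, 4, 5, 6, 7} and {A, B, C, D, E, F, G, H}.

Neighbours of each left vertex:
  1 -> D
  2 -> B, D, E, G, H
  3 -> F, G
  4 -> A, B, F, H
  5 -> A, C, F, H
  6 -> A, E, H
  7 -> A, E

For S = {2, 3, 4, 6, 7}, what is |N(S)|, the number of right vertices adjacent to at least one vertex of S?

The union of neighbours of {2, 3, 4, 6, 7} is {A, B, D, E, F, G, H}, which has 7 elements.
Since |N(S)| = 7 ≥ |S| = 5, Hall's condition holds for this subset.

7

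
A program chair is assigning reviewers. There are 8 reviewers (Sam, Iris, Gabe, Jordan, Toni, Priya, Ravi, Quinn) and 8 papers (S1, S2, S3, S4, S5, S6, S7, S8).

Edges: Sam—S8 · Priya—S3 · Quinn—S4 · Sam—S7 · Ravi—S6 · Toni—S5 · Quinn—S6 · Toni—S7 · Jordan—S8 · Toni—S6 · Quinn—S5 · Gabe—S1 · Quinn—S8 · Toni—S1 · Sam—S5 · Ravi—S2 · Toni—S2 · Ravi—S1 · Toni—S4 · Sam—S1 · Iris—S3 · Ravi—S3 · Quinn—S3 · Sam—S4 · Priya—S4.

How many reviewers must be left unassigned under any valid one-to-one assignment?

0

For example, pair Sam-S5, Iris-S3, Gabe-S1, Jordan-S8, Toni-S7, Priya-S4, Ravi-S2, Quinn-S6.
All 8 reviewers are matched, so no larger matching exists.
That matches 8 of the 8, leaving 0 unmatched; no matching can do better.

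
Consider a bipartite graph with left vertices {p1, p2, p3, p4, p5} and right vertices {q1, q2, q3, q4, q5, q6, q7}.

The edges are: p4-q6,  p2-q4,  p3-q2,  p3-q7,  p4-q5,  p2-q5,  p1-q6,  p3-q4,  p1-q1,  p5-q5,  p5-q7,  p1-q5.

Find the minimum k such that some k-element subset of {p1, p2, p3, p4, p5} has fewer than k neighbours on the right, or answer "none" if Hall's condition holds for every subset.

A matching saturating every left vertex exists, for instance p1→q6, p2→q4, p3→q2, p4→q5, p5→q7.
By Hall's marriage theorem, this means |N(S)| ≥ |S| for every subset S, so no violating subset exists.

none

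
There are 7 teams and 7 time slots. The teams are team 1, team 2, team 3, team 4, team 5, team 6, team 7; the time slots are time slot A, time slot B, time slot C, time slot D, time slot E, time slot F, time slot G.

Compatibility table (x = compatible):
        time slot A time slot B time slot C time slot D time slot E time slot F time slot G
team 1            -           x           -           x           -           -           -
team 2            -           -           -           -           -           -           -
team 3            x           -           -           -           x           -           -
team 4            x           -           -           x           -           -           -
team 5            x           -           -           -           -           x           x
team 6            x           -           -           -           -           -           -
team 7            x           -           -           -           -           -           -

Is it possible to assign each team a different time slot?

The set {team 2, team 6, team 7} has only 1 neighbour ({time slot A}), so by Hall's theorem at most 5 of the 7 teams can be matched.
Hence no matching covers every team.

No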